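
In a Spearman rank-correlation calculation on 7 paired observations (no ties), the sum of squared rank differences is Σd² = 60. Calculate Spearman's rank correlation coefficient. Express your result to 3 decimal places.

-0.071

ρ = 1 − 6Σd² / [n(n²−1)] = 1 − 6×60 / (7×48)
  = 1 − 360/336 = 1 − 1.0714 ≈ -0.071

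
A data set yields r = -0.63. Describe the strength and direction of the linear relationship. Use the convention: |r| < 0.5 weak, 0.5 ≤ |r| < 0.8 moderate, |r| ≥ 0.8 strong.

moderate negative

r = -0.63 < 0 so the relationship is negative.
|r| = 0.63, which falls in the moderate range.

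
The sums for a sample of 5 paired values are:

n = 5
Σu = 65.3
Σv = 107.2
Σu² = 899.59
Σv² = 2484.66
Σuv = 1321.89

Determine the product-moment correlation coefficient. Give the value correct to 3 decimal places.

r = (nΣuv − ΣuΣv) / √[(nΣu² − (Σu)²)(nΣv² − (Σv)²)]
Numerator: 5×1321.89 − 65.3×107.2 = -390.71
Denominator: √[(4497.95 − 4264.09)(12423.3 − 11491.84)] = √[233.86 × 931.46] = 466.7239
r = -390.71 / 466.7239 ≈ -0.837

-0.837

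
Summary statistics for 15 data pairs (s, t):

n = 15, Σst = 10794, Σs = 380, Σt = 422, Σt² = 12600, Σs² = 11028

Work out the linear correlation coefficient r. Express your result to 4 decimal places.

r = (nΣst − ΣsΣt) / √[(nΣs² − (Σs)²)(nΣt² − (Σt)²)]
Numerator: 15×10794 − 380×422 = 1550
Denominator: √[(165420 − 144400)(189000 − 178084)] = √[21020 × 10916] = 15147.7497
r = 1550 / 15147.7497 ≈ 0.1023

0.1023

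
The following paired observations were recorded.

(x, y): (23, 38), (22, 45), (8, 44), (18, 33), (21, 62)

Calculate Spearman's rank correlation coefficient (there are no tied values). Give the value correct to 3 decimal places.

Rank x: 5, 4, 1, 2, 3
Rank y: 2, 4, 3, 1, 5
d = rank(x) − rank(y): 3, 0, -2, 1, -2; Σd² = 18
ρ = 1 − 6Σd² / [n(n²−1)] = 1 − 6×18 / (5×24) = 1 − 108/120 ≈ 0.100

0.100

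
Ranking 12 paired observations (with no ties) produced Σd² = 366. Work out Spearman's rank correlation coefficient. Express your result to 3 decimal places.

ρ = 1 − 6Σd² / [n(n²−1)] = 1 − 6×366 / (12×143)
  = 1 − 2196/1716 = 1 − 1.2797 ≈ -0.280

-0.280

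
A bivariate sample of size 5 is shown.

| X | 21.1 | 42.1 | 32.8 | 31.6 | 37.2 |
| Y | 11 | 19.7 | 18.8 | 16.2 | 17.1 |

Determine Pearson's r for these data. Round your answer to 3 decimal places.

n = 5, ΣX = 164.8, ΣY = 82.8, ΣX² = 5675.86, ΣY² = 1417.38, ΣXY = 2826.15
nΣXY − ΣXΣY = 14130.75 − 13645.44 = 485.31
nΣX² − (ΣX)² = 28379.3 − 27159.04 = 1220.26; nΣY² − (ΣY)² = 7086.9 − 6855.84 = 231.06
r = 485.31 / √(1220.26 × 231.06) = 485.31 / 530.9927 ≈ 0.914

0.914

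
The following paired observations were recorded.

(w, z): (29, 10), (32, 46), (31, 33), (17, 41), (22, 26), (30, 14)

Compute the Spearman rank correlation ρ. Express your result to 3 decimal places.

0.257

Rank w: 3, 6, 5, 1, 2, 4
Rank z: 1, 6, 4, 5, 3, 2
d = rank(w) − rank(z): 2, 0, 1, -4, -1, 2; Σd² = 26
ρ = 1 − 6Σd² / [n(n²−1)] = 1 − 6×26 / (6×35) = 1 − 156/210 ≈ 0.257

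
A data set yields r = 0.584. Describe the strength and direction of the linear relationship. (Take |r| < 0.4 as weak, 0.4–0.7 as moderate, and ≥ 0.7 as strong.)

r = 0.584 > 0 so the relationship is positive.
|r| = 0.584, which falls in the moderate range.

moderate positive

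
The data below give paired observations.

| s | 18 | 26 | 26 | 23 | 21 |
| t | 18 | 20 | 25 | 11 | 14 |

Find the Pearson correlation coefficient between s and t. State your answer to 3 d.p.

0.467

n = 5, Σs = 114, Σt = 88, Σs² = 2646, Σt² = 1666, Σst = 2041
nΣst − ΣsΣt = 10205 − 10032 = 173
nΣs² − (Σs)² = 13230 − 12996 = 234; nΣt² − (Σt)² = 8330 − 7744 = 586
r = 173 / √(234 × 586) = 173 / 370.3026 ≈ 0.467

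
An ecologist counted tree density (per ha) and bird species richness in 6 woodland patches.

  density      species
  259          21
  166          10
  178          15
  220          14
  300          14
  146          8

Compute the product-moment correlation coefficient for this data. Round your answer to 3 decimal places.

0.654

n = 6, Σx = 1269, Σy = 82, Σx² = 286037, Σy² = 1222, Σxy = 18217
nΣxy − ΣxΣy = 109302 − 104058 = 5244
nΣx² − (Σx)² = 1716222 − 1610361 = 105861; nΣy² − (Σy)² = 7332 − 6724 = 608
r = 5244 / √(105861 × 608) = 5244 / 8022.6858 ≈ 0.654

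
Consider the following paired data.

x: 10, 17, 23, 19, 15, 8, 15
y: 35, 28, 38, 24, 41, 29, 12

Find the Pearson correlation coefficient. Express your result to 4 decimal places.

0.0627

n = 7, Σx = 107, Σy = 207, Σx² = 1793, Σy² = 6695, Σxy = 3183
nΣxy − ΣxΣy = 22281 − 22149 = 132
nΣx² − (Σx)² = 12551 − 11449 = 1102; nΣy² − (Σy)² = 46865 − 42849 = 4016
r = 132 / √(1102 × 4016) = 132 / 2103.7186 ≈ 0.0627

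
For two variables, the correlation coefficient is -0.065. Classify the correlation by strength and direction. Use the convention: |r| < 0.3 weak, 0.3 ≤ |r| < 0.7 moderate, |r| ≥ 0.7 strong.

weak negative

r = -0.065 < 0 so the relationship is negative.
|r| = 0.065, which falls in the weak range.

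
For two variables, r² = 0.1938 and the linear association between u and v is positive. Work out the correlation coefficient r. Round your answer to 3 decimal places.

0.440

|r| = √0.1938 = 0.440
The association is positive, so r = 0.440.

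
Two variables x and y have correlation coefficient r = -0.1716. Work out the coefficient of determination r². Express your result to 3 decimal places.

r² = (-0.1716)² = 0.029

0.029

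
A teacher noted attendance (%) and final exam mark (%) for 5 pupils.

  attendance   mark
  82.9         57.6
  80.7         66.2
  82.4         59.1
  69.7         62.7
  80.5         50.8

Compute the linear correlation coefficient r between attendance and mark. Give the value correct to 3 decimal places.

-0.317

n = 5, Σx = 396.2, Σy = 296.4, Σx² = 31513, Σy² = 17704.94, Σxy = 23446.81
nΣxy − ΣxΣy = 117234.05 − 117433.68 = -199.63
nΣx² − (Σx)² = 157565 − 156974.44 = 590.56; nΣy² − (Σy)² = 88524.7 − 87852.96 = 671.74
r = -199.63 / √(590.56 × 671.74) = -199.63 / 629.8435 ≈ -0.317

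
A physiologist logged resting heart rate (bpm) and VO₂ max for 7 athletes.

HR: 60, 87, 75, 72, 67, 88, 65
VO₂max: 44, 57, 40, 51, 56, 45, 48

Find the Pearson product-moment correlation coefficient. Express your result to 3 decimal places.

0.157

n = 7, Σx = 514, Σy = 341, Σx² = 38436, Σy² = 16851, Σxy = 25103
nΣxy − ΣxΣy = 175721 − 175274 = 447
nΣx² − (Σx)² = 269052 − 264196 = 4856; nΣy² − (Σy)² = 117957 − 116281 = 1676
r = 447 / √(4856 × 1676) = 447 / 2852.8330 ≈ 0.157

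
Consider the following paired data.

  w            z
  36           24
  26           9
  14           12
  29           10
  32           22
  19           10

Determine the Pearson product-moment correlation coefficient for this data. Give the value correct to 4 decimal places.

n = 6, Σw = 156, Σz = 87, Σw² = 4394, Σz² = 1485, Σwz = 2450
nΣwz − ΣwΣz = 14700 − 13572 = 1128
nΣw² − (Σw)² = 26364 − 24336 = 2028; nΣz² − (Σz)² = 8910 − 7569 = 1341
r = 1128 / √(2028 × 1341) = 1128 / 1649.1052 ≈ 0.6840

0.6840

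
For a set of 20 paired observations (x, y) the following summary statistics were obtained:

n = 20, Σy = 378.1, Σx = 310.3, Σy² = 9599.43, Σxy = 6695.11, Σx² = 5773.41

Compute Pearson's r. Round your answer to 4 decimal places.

0.5406

r = (nΣxy − ΣxΣy) / √[(nΣx² − (Σx)²)(nΣy² − (Σy)²)]
Numerator: 20×6695.11 − 310.3×378.1 = 16577.77
Denominator: √[(115468.2 − 96286.09)(191988.6 − 142959.61)] = √[19182.11 × 49028.99] = 30667.2379
r = 16577.77 / 30667.2379 ≈ 0.5406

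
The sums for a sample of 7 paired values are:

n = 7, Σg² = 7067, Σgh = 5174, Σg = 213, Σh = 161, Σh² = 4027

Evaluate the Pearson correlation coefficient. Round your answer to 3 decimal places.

0.631

r = (nΣgh − ΣgΣh) / √[(nΣg² − (Σg)²)(nΣh² − (Σh)²)]
Numerator: 7×5174 − 213×161 = 1925
Denominator: √[(49469 − 45369)(28189 − 25921)] = √[4100 × 2268] = 3049.3934
r = 1925 / 3049.3934 ≈ 0.631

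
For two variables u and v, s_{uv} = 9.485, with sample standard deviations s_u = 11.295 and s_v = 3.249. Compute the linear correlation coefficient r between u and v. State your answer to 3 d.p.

0.258

r = Cov(u,v) / (s_u · s_v) = 9.485 / (11.295 × 3.249)
  = 9.485 / 36.6975 ≈ 0.258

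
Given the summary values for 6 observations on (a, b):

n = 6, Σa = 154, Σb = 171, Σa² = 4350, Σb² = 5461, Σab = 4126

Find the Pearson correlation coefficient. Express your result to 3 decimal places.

r = (nΣab − ΣaΣb) / √[(nΣa² − (Σa)²)(nΣb² − (Σb)²)]
Numerator: 6×4126 − 154×171 = -1578
Denominator: √[(26100 − 23716)(32766 − 29241)] = √[2384 × 3525] = 2898.8963
r = -1578 / 2898.8963 ≈ -0.544

-0.544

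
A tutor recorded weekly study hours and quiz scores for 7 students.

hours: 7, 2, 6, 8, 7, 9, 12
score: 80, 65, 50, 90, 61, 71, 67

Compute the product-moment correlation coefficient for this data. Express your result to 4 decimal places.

n = 7, Σx = 51, Σy = 484, Σx² = 427, Σy² = 34476, Σxy = 3580
nΣxy − ΣxΣy = 25060 − 24684 = 376
nΣx² − (Σx)² = 2989 − 2601 = 388; nΣy² − (Σy)² = 241332 − 234256 = 7076
r = 376 / √(388 × 7076) = 376 / 1656.9514 ≈ 0.2269

0.2269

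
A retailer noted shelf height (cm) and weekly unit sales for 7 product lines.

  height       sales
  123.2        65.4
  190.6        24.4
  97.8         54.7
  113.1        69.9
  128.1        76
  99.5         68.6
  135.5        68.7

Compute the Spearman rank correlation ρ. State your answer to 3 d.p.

0.000

Rank height: 4, 7, 1, 3, 5, 2, 6
Rank sales: 3, 1, 2, 6, 7, 4, 5
d = rank(height) − rank(sales): 1, 6, -1, -3, -2, -2, 1; Σd² = 56
ρ = 1 − 6Σd² / [n(n²−1)] = 1 − 6×56 / (7×48) = 1 − 336/336 ≈ 0.000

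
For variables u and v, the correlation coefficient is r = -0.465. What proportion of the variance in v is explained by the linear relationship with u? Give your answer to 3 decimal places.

0.216

r² = (-0.465)² = 0.216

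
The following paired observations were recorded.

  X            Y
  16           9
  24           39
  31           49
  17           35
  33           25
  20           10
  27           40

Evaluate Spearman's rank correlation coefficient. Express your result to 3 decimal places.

Rank X: 1, 4, 6, 2, 7, 3, 5
Rank Y: 1, 5, 7, 4, 3, 2, 6
d = rank(X) − rank(Y): 0, -1, -1, -2, 4, 1, -1; Σd² = 24
ρ = 1 − 6Σd² / [n(n²−1)] = 1 − 6×24 / (7×48) = 1 − 144/336 ≈ 0.571

0.571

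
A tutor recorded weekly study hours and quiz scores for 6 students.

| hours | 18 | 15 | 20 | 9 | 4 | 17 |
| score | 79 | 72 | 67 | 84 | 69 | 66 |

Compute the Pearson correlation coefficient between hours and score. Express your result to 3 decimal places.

n = 6, Σx = 83, Σy = 437, Σx² = 1335, Σy² = 32087, Σxy = 5996
nΣxy − ΣxΣy = 35976 − 36271 = -295
nΣx² − (Σx)² = 8010 − 6889 = 1121; nΣy² − (Σy)² = 192522 − 190969 = 1553
r = -295 / √(1121 × 1553) = -295 / 1319.4366 ≈ -0.224

-0.224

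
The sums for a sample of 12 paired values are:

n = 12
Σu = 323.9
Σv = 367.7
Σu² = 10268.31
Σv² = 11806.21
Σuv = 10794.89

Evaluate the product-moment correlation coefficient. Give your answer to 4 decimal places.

r = (nΣuv − ΣuΣv) / √[(nΣu² − (Σu)²)(nΣv² − (Σv)²)]
Numerator: 12×10794.89 − 323.9×367.7 = 10440.65
Denominator: √[(123219.72 − 104911.21)(141674.52 − 135203.29)] = √[18308.51 × 6471.23] = 10884.7866
r = 10440.65 / 10884.7866 ≈ 0.9592

0.9592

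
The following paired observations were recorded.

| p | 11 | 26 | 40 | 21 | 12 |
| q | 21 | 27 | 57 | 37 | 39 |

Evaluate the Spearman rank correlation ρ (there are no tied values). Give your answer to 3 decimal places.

Rank p: 1, 4, 5, 3, 2
Rank q: 1, 2, 5, 3, 4
d = rank(p) − rank(q): 0, 2, 0, 0, -2; Σd² = 8
ρ = 1 − 6Σd² / [n(n²−1)] = 1 − 6×8 / (5×24) = 1 − 48/120 ≈ 0.600

0.600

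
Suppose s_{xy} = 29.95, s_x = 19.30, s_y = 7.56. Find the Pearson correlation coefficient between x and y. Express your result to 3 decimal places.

0.205

r = Cov(x,y) / (s_x · s_y) = 29.95 / (19.30 × 7.56)
  = 29.95 / 145.9080 ≈ 0.205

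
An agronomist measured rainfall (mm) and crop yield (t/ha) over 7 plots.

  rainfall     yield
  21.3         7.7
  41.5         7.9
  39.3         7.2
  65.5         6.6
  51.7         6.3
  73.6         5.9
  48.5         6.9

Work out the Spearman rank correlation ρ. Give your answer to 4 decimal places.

-0.8571

Rank rainfall: 1, 3, 2, 6, 5, 7, 4
Rank yield: 6, 7, 5, 3, 2, 1, 4
d = rank(rainfall) − rank(yield): -5, -4, -3, 3, 3, 6, 0; Σd² = 104
ρ = 1 − 6Σd² / [n(n²−1)] = 1 − 6×104 / (7×48) = 1 − 624/336 ≈ -0.8571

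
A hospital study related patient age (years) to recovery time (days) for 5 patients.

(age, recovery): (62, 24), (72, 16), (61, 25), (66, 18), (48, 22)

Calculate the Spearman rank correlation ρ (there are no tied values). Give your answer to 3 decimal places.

Rank age: 3, 5, 2, 4, 1
Rank recovery: 4, 1, 5, 2, 3
d = rank(age) − rank(recovery): -1, 4, -3, 2, -2; Σd² = 34
ρ = 1 − 6Σd² / [n(n²−1)] = 1 − 6×34 / (5×24) = 1 − 204/120 ≈ -0.700

-0.700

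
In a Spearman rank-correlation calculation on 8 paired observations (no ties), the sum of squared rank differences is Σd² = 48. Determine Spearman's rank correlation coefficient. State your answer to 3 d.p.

0.429

ρ = 1 − 6Σd² / [n(n²−1)] = 1 − 6×48 / (8×63)
  = 1 − 288/504 = 1 − 0.5714 ≈ 0.429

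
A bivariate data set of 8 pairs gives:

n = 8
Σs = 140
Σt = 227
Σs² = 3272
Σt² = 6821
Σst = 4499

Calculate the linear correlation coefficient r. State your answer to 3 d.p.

r = (nΣst − ΣsΣt) / √[(nΣs² − (Σs)²)(nΣt² − (Σt)²)]
Numerator: 8×4499 − 140×227 = 4212
Denominator: √[(26176 − 19600)(54568 − 51529)] = √[6576 × 3039] = 4470.3986
r = 4212 / 4470.3986 ≈ 0.942

0.942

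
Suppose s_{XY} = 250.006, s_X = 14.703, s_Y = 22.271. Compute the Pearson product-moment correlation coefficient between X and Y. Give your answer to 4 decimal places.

r = Cov(X,Y) / (s_X · s_Y) = 250.006 / (14.703 × 22.271)
  = 250.006 / 327.4505 ≈ 0.7635

0.7635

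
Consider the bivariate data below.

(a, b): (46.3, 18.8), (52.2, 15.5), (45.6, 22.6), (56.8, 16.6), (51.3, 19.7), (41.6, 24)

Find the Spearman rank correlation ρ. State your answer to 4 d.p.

Rank a: 3, 5, 2, 6, 4, 1
Rank b: 3, 1, 5, 2, 4, 6
d = rank(a) − rank(b): 0, 4, -3, 4, 0, -5; Σd² = 66
ρ = 1 − 6Σd² / [n(n²−1)] = 1 − 6×66 / (6×35) = 1 − 396/210 ≈ -0.8857

-0.8857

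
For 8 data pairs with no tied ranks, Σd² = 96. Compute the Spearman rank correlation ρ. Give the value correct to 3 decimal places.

-0.143

ρ = 1 − 6Σd² / [n(n²−1)] = 1 − 6×96 / (8×63)
  = 1 − 576/504 = 1 − 1.1429 ≈ -0.143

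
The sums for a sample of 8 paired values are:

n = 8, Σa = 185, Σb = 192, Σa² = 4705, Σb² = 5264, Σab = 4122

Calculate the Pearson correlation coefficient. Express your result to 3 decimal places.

r = (nΣab − ΣaΣb) / √[(nΣa² − (Σa)²)(nΣb² − (Σb)²)]
Numerator: 8×4122 − 185×192 = -2544
Denominator: √[(37640 − 34225)(42112 − 36864)] = √[3415 × 5248] = 4233.4289
r = -2544 / 4233.4289 ≈ -0.601

-0.601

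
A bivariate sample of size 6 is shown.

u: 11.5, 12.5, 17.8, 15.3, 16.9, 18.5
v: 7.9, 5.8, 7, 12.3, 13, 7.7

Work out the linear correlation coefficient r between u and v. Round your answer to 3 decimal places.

0.244

n = 6, Σu = 92.5, Σv = 53.7, Σu² = 1467.29, Σv² = 524.63, Σuv = 838.29
nΣuv − ΣuΣv = 5029.74 − 4967.25 = 62.49
nΣu² − (Σu)² = 8803.74 − 8556.25 = 247.49; nΣv² − (Σv)² = 3147.78 − 2883.69 = 264.09
r = 62.49 / √(247.49 × 264.09) = 62.49 / 255.6553 ≈ 0.244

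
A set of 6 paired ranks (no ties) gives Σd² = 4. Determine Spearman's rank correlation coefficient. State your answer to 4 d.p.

0.8857

ρ = 1 − 6Σd² / [n(n²−1)] = 1 − 6×4 / (6×35)
  = 1 − 24/210 = 1 − 0.11429 ≈ 0.8857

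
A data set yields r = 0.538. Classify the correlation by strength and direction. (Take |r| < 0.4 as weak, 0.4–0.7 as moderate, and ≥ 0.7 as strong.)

moderate positive

r = 0.538 > 0 so the relationship is positive.
|r| = 0.538, which falls in the moderate range.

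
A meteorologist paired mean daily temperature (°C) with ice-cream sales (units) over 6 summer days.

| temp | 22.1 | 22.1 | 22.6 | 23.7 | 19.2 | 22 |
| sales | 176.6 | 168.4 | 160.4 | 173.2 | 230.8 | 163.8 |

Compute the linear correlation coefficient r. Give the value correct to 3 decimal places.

n = 6, Σx = 131.7, Σy = 1073.2, Σx² = 2901.91, Σy² = 195371.6, Σxy = 23389.34
nΣxy − ΣxΣy = 140336.04 − 141340.44 = -1004.4
nΣx² − (Σx)² = 17411.46 − 17344.89 = 66.57; nΣy² − (Σy)² = 1172229.6 − 1151758.24 = 20471.36
r = -1004.4 / √(66.57 × 20471.36) = -1004.4 / 1167.3810 ≈ -0.860

-0.860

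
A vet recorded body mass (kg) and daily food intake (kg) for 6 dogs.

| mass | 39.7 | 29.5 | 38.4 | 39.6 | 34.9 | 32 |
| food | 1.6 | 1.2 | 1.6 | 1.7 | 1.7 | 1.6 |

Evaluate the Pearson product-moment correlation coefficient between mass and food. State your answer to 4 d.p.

0.7006

n = 6, Σx = 214.1, Σy = 9.4, Σx² = 7731.07, Σy² = 14.9, Σxy = 338.21
nΣxy − ΣxΣy = 2029.26 − 2012.54 = 16.72
nΣx² − (Σx)² = 46386.42 − 45838.81 = 547.61; nΣy² − (Σy)² = 89.4 − 88.36 = 1.04
r = 16.72 / √(547.61 × 1.04) = 16.72 / 23.8645 ≈ 0.7006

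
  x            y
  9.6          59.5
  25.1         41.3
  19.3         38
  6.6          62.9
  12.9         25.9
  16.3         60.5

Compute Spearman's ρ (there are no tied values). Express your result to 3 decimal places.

Rank x: 2, 6, 5, 1, 3, 4
Rank y: 4, 3, 2, 6, 1, 5
d = rank(x) − rank(y): -2, 3, 3, -5, 2, -1; Σd² = 52
ρ = 1 − 6Σd² / [n(n²−1)] = 1 − 6×52 / (6×35) = 1 − 312/210 ≈ -0.486

-0.486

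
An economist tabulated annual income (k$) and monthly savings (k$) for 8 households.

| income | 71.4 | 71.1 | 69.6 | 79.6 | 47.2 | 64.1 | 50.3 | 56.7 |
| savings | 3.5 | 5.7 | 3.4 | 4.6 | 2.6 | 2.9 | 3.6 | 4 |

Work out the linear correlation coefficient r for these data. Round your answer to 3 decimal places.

0.546

n = 8, Σx = 510, Σy = 30.3, Σx² = 33415.12, Σy² = 121.59, Σxy = 1974.46
nΣxy − ΣxΣy = 15795.68 − 15453 = 342.68
nΣx² − (Σx)² = 267320.96 − 260100 = 7220.96; nΣy² − (Σy)² = 972.72 − 918.09 = 54.63
r = 342.68 / √(7220.96 × 54.63) = 342.68 / 628.0773 ≈ 0.546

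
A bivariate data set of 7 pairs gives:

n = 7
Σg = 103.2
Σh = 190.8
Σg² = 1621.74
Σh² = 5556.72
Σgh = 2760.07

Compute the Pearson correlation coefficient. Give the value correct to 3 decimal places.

-0.280

r = (nΣgh − ΣgΣh) / √[(nΣg² − (Σg)²)(nΣh² − (Σh)²)]
Numerator: 7×2760.07 − 103.2×190.8 = -370.07
Denominator: √[(11352.18 − 10650.24)(38897.04 − 36404.64)] = √[701.94 × 2492.4] = 1322.6924
r = -370.07 / 1322.6924 ≈ -0.280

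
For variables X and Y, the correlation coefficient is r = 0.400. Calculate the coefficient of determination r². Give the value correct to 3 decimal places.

r² = (0.400)² = 0.160

0.160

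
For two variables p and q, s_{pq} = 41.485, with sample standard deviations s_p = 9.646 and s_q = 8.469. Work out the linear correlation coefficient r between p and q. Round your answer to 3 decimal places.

0.508

r = Cov(p,q) / (s_p · s_q) = 41.485 / (9.646 × 8.469)
  = 41.485 / 81.6920 ≈ 0.508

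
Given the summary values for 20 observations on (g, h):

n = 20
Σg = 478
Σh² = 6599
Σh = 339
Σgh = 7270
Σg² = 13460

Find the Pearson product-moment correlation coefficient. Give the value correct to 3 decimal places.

r = (nΣgh − ΣgΣh) / √[(nΣg² − (Σg)²)(nΣh² − (Σh)²)]
Numerator: 20×7270 − 478×339 = -16642
Denominator: √[(269200 − 228484)(131980 − 114921)] = √[40716 × 17059] = 26354.7765
r = -16642 / 26354.7765 ≈ -0.631

-0.631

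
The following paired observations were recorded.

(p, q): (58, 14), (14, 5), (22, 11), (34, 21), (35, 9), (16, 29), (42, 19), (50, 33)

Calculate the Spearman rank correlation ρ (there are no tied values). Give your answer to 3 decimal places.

Rank p: 8, 1, 3, 4, 5, 2, 6, 7
Rank q: 4, 1, 3, 6, 2, 7, 5, 8
d = rank(p) − rank(q): 4, 0, 0, -2, 3, -5, 1, -1; Σd² = 56
ρ = 1 − 6Σd² / [n(n²−1)] = 1 − 6×56 / (8×63) = 1 − 336/504 ≈ 0.333

0.333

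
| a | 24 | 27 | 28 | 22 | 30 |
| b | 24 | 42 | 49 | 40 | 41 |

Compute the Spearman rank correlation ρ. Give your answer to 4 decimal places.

Rank a: 2, 3, 4, 1, 5
Rank b: 1, 4, 5, 2, 3
d = rank(a) − rank(b): 1, -1, -1, -1, 2; Σd² = 8
ρ = 1 − 6Σd² / [n(n²−1)] = 1 − 6×8 / (5×24) = 1 − 48/120 ≈ 0.6000

0.6000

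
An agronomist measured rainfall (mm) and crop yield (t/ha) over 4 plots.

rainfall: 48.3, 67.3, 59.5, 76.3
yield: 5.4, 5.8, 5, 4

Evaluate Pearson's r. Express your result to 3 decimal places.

-0.571

n = 4, Σx = 251.4, Σy = 20.2, Σx² = 16224.12, Σy² = 103.8, Σxy = 1253.86
nΣxy − ΣxΣy = 5015.44 − 5078.28 = -62.84
nΣx² − (Σx)² = 64896.48 − 63201.96 = 1694.52; nΣy² − (Σy)² = 415.2 − 408.04 = 7.16
r = -62.84 / √(1694.52 × 7.16) = -62.84 / 110.1488 ≈ -0.571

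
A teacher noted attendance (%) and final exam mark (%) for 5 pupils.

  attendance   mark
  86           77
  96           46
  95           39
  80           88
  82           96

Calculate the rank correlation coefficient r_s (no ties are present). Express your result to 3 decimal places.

Rank attendance: 3, 5, 4, 1, 2
Rank mark: 3, 2, 1, 4, 5
d = rank(attendance) − rank(mark): 0, 3, 3, -3, -3; Σd² = 36
ρ = 1 − 6Σd² / [n(n²−1)] = 1 − 6×36 / (5×24) = 1 − 216/120 ≈ -0.800

-0.800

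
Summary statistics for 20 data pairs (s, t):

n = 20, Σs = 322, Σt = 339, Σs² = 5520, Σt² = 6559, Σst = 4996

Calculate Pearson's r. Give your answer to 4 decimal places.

-0.8840

r = (nΣst − ΣsΣt) / √[(nΣs² − (Σs)²)(nΣt² − (Σt)²)]
Numerator: 20×4996 − 322×339 = -9238
Denominator: √[(110400 − 103684)(131180 − 114921)] = √[6716 × 16259] = 10449.6624
r = -9238 / 10449.6624 ≈ -0.8840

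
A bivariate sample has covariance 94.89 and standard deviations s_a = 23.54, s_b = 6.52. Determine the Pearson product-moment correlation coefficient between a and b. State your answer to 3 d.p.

r = Cov(a,b) / (s_a · s_b) = 94.89 / (23.54 × 6.52)
  = 94.89 / 153.4808 ≈ 0.618

0.618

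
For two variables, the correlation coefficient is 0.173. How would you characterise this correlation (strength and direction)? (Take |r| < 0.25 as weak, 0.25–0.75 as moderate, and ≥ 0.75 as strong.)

weak positive

r = 0.173 > 0 so the relationship is positive.
|r| = 0.173, which falls in the weak range.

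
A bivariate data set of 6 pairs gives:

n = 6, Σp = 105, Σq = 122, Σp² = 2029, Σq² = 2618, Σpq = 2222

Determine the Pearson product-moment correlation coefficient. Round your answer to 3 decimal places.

r = (nΣpq − ΣpΣq) / √[(nΣp² − (Σp)²)(nΣq² − (Σq)²)]
Numerator: 6×2222 − 105×122 = 522
Denominator: √[(12174 − 11025)(15708 − 14884)] = √[1149 × 824] = 973.0242
r = 522 / 973.0242 ≈ 0.536

0.536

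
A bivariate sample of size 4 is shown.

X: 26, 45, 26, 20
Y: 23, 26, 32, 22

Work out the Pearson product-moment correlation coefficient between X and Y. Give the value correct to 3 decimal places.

0.186

n = 4, ΣX = 117, ΣY = 103, ΣX² = 3777, ΣY² = 2713, ΣXY = 3040
nΣXY − ΣXΣY = 12160 − 12051 = 109
nΣX² − (ΣX)² = 15108 − 13689 = 1419; nΣY² − (ΣY)² = 10852 − 10609 = 243
r = 109 / √(1419 × 243) = 109 / 587.2112 ≈ 0.186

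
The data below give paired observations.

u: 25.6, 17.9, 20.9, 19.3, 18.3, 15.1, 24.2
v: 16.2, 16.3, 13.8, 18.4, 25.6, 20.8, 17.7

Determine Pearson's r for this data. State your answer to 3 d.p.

-0.459

n = 7, Σu = 141.3, Σv = 128.8, Σu² = 2933.61, Σv² = 2458.42, Σuv = 2560.93
nΣuv − ΣuΣv = 17926.51 − 18199.44 = -272.93
nΣu² − (Σu)² = 20535.27 − 19965.69 = 569.58; nΣv² − (Σv)² = 17208.94 − 16589.44 = 619.5
r = -272.93 / √(569.58 × 619.5) = -272.93 / 594.0158 ≈ -0.459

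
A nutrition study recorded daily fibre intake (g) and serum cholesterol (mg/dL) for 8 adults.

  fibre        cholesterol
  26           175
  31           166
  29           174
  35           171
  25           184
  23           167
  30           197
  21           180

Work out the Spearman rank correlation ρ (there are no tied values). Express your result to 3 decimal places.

Rank fibre: 4, 7, 5, 8, 3, 2, 6, 1
Rank cholesterol: 5, 1, 4, 3, 7, 2, 8, 6
d = rank(fibre) − rank(cholesterol): -1, 6, 1, 5, -4, 0, -2, -5; Σd² = 108
ρ = 1 − 6Σd² / [n(n²−1)] = 1 − 6×108 / (8×63) = 1 − 648/504 ≈ -0.286

-0.286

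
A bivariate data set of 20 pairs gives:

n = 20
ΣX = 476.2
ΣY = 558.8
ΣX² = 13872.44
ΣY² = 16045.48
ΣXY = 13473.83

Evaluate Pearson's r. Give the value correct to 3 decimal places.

0.161

r = (nΣXY − ΣXΣY) / √[(nΣX² − (ΣX)²)(nΣY² − (ΣY)²)]
Numerator: 20×13473.83 − 476.2×558.8 = 3376.04
Denominator: √[(277448.8 − 226766.44)(320909.6 − 312257.44)] = √[50682.36 × 8652.16] = 20940.6754
r = 3376.04 / 20940.6754 ≈ 0.161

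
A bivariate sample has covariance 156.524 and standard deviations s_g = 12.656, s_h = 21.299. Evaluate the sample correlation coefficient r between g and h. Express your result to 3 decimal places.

0.581

r = Cov(g,h) / (s_g · s_h) = 156.524 / (12.656 × 21.299)
  = 156.524 / 269.5601 ≈ 0.581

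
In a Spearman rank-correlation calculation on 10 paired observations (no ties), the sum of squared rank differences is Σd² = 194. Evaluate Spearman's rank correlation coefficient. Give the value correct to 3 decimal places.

ρ = 1 − 6Σd² / [n(n²−1)] = 1 − 6×194 / (10×99)
  = 1 − 1164/990 = 1 − 1.1758 ≈ -0.176

-0.176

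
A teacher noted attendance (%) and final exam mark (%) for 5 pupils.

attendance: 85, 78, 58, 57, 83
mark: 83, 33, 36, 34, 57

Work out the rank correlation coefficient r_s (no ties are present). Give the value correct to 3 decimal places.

Rank attendance: 5, 3, 2, 1, 4
Rank mark: 5, 1, 3, 2, 4
d = rank(attendance) − rank(mark): 0, 2, -1, -1, 0; Σd² = 6
ρ = 1 − 6Σd² / [n(n²−1)] = 1 − 6×6 / (5×24) = 1 − 36/120 ≈ 0.700

0.700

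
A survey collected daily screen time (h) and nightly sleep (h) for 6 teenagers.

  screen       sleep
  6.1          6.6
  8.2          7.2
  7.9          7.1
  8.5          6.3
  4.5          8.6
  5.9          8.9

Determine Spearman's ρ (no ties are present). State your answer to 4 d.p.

-0.7143

Rank screen: 3, 5, 4, 6, 1, 2
Rank sleep: 2, 4, 3, 1, 5, 6
d = rank(screen) − rank(sleep): 1, 1, 1, 5, -4, -4; Σd² = 60
ρ = 1 − 6Σd² / [n(n²−1)] = 1 − 6×60 / (6×35) = 1 − 360/210 ≈ -0.7143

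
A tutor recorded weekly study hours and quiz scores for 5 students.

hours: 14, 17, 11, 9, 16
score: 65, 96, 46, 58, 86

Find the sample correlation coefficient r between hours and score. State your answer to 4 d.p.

n = 5, Σx = 67, Σy = 351, Σx² = 943, Σy² = 26317, Σxy = 4946
nΣxy − ΣxΣy = 24730 − 23517 = 1213
nΣx² − (Σx)² = 4715 − 4489 = 226; nΣy² − (Σy)² = 131585 − 123201 = 8384
r = 1213 / √(226 × 8384) = 1213 / 1376.5115 ≈ 0.8812

0.8812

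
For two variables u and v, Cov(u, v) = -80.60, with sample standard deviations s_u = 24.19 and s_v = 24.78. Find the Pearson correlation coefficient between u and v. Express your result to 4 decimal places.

r = Cov(u,v) / (s_u · s_v) = -80.60 / (24.19 × 24.78)
  = -80.60 / 599.4282 ≈ -0.1345

-0.1345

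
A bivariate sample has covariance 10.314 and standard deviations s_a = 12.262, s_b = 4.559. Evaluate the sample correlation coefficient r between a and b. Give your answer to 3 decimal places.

r = Cov(a,b) / (s_a · s_b) = 10.314 / (12.262 × 4.559)
  = 10.314 / 55.9025 ≈ 0.184

0.184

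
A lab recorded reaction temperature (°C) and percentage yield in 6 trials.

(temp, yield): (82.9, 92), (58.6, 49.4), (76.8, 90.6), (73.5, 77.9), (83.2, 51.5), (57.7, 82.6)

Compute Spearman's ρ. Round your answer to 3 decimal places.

0.200

Rank temp: 5, 2, 4, 3, 6, 1
Rank yield: 6, 1, 5, 3, 2, 4
d = rank(temp) − rank(yield): -1, 1, -1, 0, 4, -3; Σd² = 28
ρ = 1 − 6Σd² / [n(n²−1)] = 1 − 6×28 / (6×35) = 1 − 168/210 ≈ 0.200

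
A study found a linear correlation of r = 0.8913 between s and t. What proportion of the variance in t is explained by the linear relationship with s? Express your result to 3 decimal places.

0.794

r² = (0.8913)² = 0.794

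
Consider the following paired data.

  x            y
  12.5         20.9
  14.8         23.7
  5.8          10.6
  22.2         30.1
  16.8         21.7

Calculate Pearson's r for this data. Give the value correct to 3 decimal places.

0.966

n = 5, Σx = 72.1, Σy = 107, Σx² = 1184.01, Σy² = 2487.76, Σxy = 1706.27
nΣxy − ΣxΣy = 8531.35 − 7714.7 = 816.65
nΣx² − (Σx)² = 5920.05 − 5198.41 = 721.64; nΣy² − (Σy)² = 12438.8 − 11449 = 989.8
r = 816.65 / √(721.64 × 989.8) = 816.65 / 845.1504 ≈ 0.966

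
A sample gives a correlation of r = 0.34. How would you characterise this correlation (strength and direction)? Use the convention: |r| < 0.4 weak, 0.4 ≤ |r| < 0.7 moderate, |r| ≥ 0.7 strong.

weak positive

r = 0.34 > 0 so the relationship is positive.
|r| = 0.34, which falls in the weak range.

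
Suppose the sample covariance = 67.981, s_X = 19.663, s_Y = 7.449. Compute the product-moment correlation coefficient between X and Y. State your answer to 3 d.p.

r = Cov(X,Y) / (s_X · s_Y) = 67.981 / (19.663 × 7.449)
  = 67.981 / 146.4697 ≈ 0.464

0.464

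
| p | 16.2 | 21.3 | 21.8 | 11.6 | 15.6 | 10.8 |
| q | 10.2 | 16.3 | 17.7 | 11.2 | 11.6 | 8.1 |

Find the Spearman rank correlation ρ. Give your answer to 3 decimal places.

0.829

Rank p: 4, 5, 6, 2, 3, 1
Rank q: 2, 5, 6, 3, 4, 1
d = rank(p) − rank(q): 2, 0, 0, -1, -1, 0; Σd² = 6
ρ = 1 − 6Σd² / [n(n²−1)] = 1 − 6×6 / (6×35) = 1 − 36/210 ≈ 0.829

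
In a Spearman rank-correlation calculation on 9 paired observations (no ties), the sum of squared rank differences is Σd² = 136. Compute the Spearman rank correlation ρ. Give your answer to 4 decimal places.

-0.1333

ρ = 1 − 6Σd² / [n(n²−1)] = 1 − 6×136 / (9×80)
  = 1 − 816/720 = 1 − 1.13333 ≈ -0.1333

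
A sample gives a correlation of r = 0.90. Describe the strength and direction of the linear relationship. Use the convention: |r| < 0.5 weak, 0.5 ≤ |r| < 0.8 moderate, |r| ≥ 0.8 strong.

strong positive

r = 0.90 > 0 so the relationship is positive.
|r| = 0.90, which falls in the strong range.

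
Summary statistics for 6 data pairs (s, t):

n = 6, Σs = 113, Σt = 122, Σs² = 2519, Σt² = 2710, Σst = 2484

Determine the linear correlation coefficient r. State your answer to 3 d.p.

0.622

r = (nΣst − ΣsΣt) / √[(nΣs² − (Σs)²)(nΣt² − (Σt)²)]
Numerator: 6×2484 − 113×122 = 1118
Denominator: √[(15114 − 12769)(16260 − 14884)] = √[2345 × 1376] = 1796.3073
r = 1118 / 1796.3073 ≈ 0.622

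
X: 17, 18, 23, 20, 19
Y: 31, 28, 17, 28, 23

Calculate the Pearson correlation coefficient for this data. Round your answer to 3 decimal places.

n = 5, ΣX = 97, ΣY = 127, ΣX² = 1903, ΣY² = 3347, ΣXY = 2419
nΣXY − ΣXΣY = 12095 − 12319 = -224
nΣX² − (ΣX)² = 9515 − 9409 = 106; nΣY² − (ΣY)² = 16735 − 16129 = 606
r = -224 / √(106 × 606) = -224 / 253.4482 ≈ -0.884

-0.884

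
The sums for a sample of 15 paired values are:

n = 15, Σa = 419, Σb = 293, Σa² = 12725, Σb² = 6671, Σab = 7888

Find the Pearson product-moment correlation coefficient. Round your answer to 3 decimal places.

r = (nΣab − ΣaΣb) / √[(nΣa² − (Σa)²)(nΣb² − (Σb)²)]
Numerator: 15×7888 − 419×293 = -4447
Denominator: √[(190875 − 175561)(100065 − 85849)] = √[15314 × 14216] = 14754.7899
r = -4447 / 14754.7899 ≈ -0.301

-0.301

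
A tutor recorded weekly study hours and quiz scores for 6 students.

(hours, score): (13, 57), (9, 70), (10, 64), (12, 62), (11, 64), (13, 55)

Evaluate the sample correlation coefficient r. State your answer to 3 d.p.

n = 6, Σx = 68, Σy = 372, Σx² = 784, Σy² = 23210, Σxy = 4174
nΣxy − ΣxΣy = 25044 − 25296 = -252
nΣx² − (Σx)² = 4704 − 4624 = 80; nΣy² − (Σy)² = 139260 − 138384 = 876
r = -252 / √(80 × 876) = -252 / 264.7263 ≈ -0.952

-0.952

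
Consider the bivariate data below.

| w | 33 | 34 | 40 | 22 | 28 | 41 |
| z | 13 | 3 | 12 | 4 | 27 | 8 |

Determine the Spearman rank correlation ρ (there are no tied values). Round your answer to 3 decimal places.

-0.143

Rank w: 3, 4, 5, 1, 2, 6
Rank z: 5, 1, 4, 2, 6, 3
d = rank(w) − rank(z): -2, 3, 1, -1, -4, 3; Σd² = 40
ρ = 1 − 6Σd² / [n(n²−1)] = 1 − 6×40 / (6×35) = 1 − 240/210 ≈ -0.143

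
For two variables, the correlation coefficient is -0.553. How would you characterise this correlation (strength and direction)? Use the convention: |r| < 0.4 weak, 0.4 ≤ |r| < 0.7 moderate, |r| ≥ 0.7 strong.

r = -0.553 < 0 so the relationship is negative.
|r| = 0.553, which falls in the moderate range.

moderate negative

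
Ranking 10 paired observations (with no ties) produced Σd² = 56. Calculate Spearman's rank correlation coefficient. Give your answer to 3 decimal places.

ρ = 1 − 6Σd² / [n(n²−1)] = 1 − 6×56 / (10×99)
  = 1 − 336/990 = 1 − 0.3394 ≈ 0.661

0.661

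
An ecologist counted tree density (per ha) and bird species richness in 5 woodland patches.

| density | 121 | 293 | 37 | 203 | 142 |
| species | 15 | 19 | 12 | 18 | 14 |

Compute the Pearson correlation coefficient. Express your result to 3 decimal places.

n = 5, Σx = 796, Σy = 78, Σx² = 163232, Σy² = 1250, Σxy = 13468
nΣxy − ΣxΣy = 67340 − 62088 = 5252
nΣx² − (Σx)² = 816160 − 633616 = 182544; nΣy² − (Σy)² = 6250 − 6084 = 166
r = 5252 / √(182544 × 166) = 5252 / 5504.7529 ≈ 0.954

0.954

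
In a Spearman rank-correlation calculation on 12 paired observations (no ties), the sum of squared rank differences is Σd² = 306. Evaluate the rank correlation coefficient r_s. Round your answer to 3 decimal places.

ρ = 1 − 6Σd² / [n(n²−1)] = 1 − 6×306 / (12×143)
  = 1 − 1836/1716 = 1 − 1.0699 ≈ -0.070

-0.070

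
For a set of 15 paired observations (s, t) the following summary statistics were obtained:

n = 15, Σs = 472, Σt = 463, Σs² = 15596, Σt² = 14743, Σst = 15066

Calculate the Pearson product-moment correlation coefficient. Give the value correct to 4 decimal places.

r = (nΣst − ΣsΣt) / √[(nΣs² − (Σs)²)(nΣt² − (Σt)²)]
Numerator: 15×15066 − 472×463 = 7454
Denominator: √[(233940 − 222784)(221145 − 214369)] = √[11156 × 6776] = 8694.4267
r = 7454 / 8694.4267 ≈ 0.8573

0.8573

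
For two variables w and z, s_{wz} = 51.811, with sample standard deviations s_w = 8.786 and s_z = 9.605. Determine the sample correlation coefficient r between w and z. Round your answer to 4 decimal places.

0.6140

r = Cov(w,z) / (s_w · s_z) = 51.811 / (8.786 × 9.605)
  = 51.811 / 84.3895 ≈ 0.6140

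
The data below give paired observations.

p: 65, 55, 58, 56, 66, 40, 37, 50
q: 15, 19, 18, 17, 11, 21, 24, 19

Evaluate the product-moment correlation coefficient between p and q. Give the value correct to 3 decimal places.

-0.923

n = 8, Σp = 427, Σq = 144, Σp² = 23575, Σq² = 2698, Σpq = 7420
nΣpq − ΣpΣq = 59360 − 61488 = -2128
nΣp² − (Σp)² = 188600 − 182329 = 6271; nΣq² − (Σq)² = 21584 − 20736 = 848
r = -2128 / √(6271 × 848) = -2128 / 2306.0373 ≈ -0.923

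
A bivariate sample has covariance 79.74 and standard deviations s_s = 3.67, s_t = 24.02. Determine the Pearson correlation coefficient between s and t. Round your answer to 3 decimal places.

r = Cov(s,t) / (s_s · s_t) = 79.74 / (3.67 × 24.02)
  = 79.74 / 88.1534 ≈ 0.905

0.905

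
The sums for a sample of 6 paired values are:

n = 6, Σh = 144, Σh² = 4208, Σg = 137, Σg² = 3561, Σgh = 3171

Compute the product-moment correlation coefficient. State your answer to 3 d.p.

-0.205

r = (nΣgh − ΣgΣh) / √[(nΣg² − (Σg)²)(nΣh² − (Σh)²)]
Numerator: 6×3171 − 137×144 = -702
Denominator: √[(21366 − 18769)(25248 − 20736)] = √[2597 × 4512] = 3423.1074
r = -702 / 3423.1074 ≈ -0.205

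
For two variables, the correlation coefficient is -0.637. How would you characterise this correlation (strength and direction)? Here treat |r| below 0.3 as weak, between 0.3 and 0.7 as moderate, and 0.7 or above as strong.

r = -0.637 < 0 so the relationship is negative.
|r| = 0.637, which falls in the moderate range.

moderate negative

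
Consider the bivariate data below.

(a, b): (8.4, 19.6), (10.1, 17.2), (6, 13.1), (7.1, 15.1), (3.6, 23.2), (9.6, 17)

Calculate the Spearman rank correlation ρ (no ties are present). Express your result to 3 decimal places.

-0.029

Rank a: 4, 6, 2, 3, 1, 5
Rank b: 5, 4, 1, 2, 6, 3
d = rank(a) − rank(b): -1, 2, 1, 1, -5, 2; Σd² = 36
ρ = 1 − 6Σd² / [n(n²−1)] = 1 − 6×36 / (6×35) = 1 − 216/210 ≈ -0.029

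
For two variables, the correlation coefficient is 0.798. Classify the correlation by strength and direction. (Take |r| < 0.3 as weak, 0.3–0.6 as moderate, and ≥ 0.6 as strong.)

strong positive

r = 0.798 > 0 so the relationship is positive.
|r| = 0.798, which falls in the strong range.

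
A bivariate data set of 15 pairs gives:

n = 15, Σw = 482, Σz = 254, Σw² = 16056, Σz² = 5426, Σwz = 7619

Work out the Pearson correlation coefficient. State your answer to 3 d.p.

r = (nΣwz − ΣwΣz) / √[(nΣw² − (Σw)²)(nΣz² − (Σz)²)]
Numerator: 15×7619 − 482×254 = -8143
Denominator: √[(240840 − 232324)(81390 − 64516)] = √[8516 × 16874] = 11987.4511
r = -8143 / 11987.4511 ≈ -0.679

-0.679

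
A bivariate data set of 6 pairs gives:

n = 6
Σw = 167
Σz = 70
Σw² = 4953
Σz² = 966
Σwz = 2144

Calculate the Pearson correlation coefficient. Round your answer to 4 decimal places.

r = (nΣwz − ΣwΣz) / √[(nΣw² − (Σw)²)(nΣz² − (Σz)²)]
Numerator: 6×2144 − 167×70 = 1174
Denominator: √[(29718 − 27889)(5796 − 4900)] = √[1829 × 896] = 1280.1500
r = 1174 / 1280.1500 ≈ 0.9171

0.9171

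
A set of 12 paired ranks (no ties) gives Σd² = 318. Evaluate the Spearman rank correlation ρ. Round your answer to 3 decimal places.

ρ = 1 − 6Σd² / [n(n²−1)] = 1 − 6×318 / (12×143)
  = 1 − 1908/1716 = 1 − 1.1119 ≈ -0.112

-0.112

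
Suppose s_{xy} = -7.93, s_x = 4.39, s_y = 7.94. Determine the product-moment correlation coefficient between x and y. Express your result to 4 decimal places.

-0.2275

r = Cov(x,y) / (s_x · s_y) = -7.93 / (4.39 × 7.94)
  = -7.93 / 34.8566 ≈ -0.2275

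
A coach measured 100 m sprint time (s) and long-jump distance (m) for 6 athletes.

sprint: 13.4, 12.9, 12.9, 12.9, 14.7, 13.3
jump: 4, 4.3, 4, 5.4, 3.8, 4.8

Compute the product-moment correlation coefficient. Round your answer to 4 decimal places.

-0.5067

n = 6, Σx = 80.1, Σy = 26.3, Σx² = 1071.77, Σy² = 117.13, Σxy = 350.03
nΣxy − ΣxΣy = 2100.18 − 2106.63 = -6.45
nΣx² − (Σx)² = 6430.62 − 6416.01 = 14.61; nΣy² − (Σy)² = 702.78 − 691.69 = 11.09
r = -6.45 / √(14.61 × 11.09) = -6.45 / 12.7289 ≈ -0.5067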